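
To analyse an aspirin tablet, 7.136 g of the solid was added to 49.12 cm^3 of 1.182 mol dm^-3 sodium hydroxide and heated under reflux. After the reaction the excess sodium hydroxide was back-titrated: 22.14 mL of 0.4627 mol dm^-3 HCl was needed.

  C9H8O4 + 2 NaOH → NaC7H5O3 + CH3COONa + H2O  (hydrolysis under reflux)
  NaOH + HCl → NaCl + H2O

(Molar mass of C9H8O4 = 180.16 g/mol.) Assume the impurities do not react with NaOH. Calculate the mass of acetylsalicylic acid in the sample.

n(NaOH) added = 0.04912 × 1.182 = 0.05806 mol
n(HCl) used in back-titration = 0.02214 × 0.4627 = 0.01024 mol
n(NaOH) left over = 0.01024 mol (1:1 ratio)
n(NaOH) consumed by analyte = 0.05806 − 0.01024 = 0.04782 mol
From the 1:2 ratio, n(C9H8O4) = 1/2 × 0.04782 = 0.02391 mol
mass of C9H8O4 = 0.02391 × 180.16 = 4.307 g

4.307 g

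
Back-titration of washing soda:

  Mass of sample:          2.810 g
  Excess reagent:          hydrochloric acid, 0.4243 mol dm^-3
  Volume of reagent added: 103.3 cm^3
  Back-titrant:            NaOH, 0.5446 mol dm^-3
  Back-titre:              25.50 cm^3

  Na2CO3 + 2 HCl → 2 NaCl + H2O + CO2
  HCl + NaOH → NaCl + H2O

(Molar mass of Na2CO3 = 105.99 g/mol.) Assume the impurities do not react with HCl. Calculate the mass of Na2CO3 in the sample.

n(HCl) added = 0.1033 × 0.4243 = 0.04383 mol
n(NaOH) used in back-titration = 0.02550 × 0.5446 = 0.01389 mol
n(HCl) left over = 0.01389 mol (1:1 ratio)
n(HCl) consumed by analyte = 0.04383 − 0.01389 = 0.02994 mol
From the 1:2 ratio, n(Na2CO3) = 1/2 × 0.02994 = 0.01497 mol
mass of Na2CO3 = 0.01497 × 105.99 = 1.587 g

1.587 g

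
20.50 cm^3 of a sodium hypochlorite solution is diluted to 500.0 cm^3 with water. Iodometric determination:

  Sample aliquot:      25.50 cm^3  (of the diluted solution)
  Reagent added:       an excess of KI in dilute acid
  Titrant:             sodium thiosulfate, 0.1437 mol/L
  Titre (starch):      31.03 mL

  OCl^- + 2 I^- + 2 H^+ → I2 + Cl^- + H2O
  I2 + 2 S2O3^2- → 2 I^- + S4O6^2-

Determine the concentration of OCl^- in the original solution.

2.132 mol/L

n(S2O3^2-) = 0.03103 × 0.1437 = 4.459 × 10^-3 mol
n(I2) = n(S2O3^2-)/2 = 2.230 × 10^-3 mol
n(OCl^-) in the aliquot = 2.230 × 10^-3 mol (1:1 ratio)
[OCl^-]_dilute = 2.230 × 10^-3 / 0.02550 = 0.08743 mol/L
[OCl^-]_original = 0.08743 × 500.0/20.50 = 2.132 mol/L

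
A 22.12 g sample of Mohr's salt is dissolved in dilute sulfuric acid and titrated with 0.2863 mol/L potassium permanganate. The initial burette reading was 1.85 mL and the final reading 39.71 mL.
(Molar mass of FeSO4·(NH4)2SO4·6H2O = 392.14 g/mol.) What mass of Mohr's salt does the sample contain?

MnO4^- + 5 Fe^2+ + 8 H^+ → Mn^2+ + 5 Fe^3+ + 4 H2O
n(KMnO4) = 0.03786 L × 0.2863 mol/L = 0.01084 mol
From the 5:1 ratio, n(FeSO4·(NH4)2SO4·6H2O) = 5/1 × 0.01084 = 0.05420 mol
mass of FeSO4·(NH4)2SO4·6H2O = 0.05420 × 392.14 g/mol = 21.25 g

21.25 g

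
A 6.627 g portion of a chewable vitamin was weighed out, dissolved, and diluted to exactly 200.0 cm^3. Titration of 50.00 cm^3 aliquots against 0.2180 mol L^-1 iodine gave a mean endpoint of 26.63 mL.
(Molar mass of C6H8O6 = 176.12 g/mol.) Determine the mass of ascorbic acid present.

4.090 g

C6H8O6 + I2 → C6H6O6 + 2 HI
n(I2) per titration = 0.02663 × 0.2180 = 5.805 × 10^-3 mol
n(C6H8O6) in each aliquot = 5.805 × 10^-3 mol (1:1 ratio)
n(C6H8O6) in the whole flask = 5.805 × 10^-3 × 200.0/50.00 = 0.02322 mol
mass of C6H8O6 = 0.02322 × 176.12 = 4.090 g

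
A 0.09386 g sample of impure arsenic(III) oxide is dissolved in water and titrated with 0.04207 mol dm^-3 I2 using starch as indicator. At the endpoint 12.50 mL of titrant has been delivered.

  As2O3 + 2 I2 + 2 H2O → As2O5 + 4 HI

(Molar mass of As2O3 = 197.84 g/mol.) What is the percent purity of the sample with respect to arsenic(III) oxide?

55.42 %

n(I2) = 0.01250 L × 0.04207 mol/L = 5.259 × 10^-4 mol
From the 1:2 ratio, n(As2O3) = 1/2 × 5.259 × 10^-4 = 2.629 × 10^-4 mol
mass of As2O3 = 2.629 × 10^-4 × 197.84 g/mol = 0.05202 g
% As2O3 = 0.05202 / 0.09386 × 100 = 55.42 %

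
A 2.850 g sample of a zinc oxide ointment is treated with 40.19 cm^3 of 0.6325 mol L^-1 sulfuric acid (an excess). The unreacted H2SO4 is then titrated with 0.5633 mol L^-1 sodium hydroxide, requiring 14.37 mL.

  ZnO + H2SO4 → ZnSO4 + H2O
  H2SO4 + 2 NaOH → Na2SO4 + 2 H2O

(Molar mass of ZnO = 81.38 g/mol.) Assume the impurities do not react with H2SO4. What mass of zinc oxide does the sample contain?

1.739 g

n(H2SO4) added = 0.04019 × 0.6325 = 0.02542 mol
n(NaOH) used in back-titration = 0.01437 × 0.5633 = 8.095 × 10^-3 mol
From the 1:2 ratio, n(H2SO4) left over = 1/2 × 8.095 × 10^-3 = 4.047 × 10^-3 mol
n(H2SO4) consumed by analyte = 0.02542 − 4.047 × 10^-3 = 0.02137 mol
n(ZnO) = 0.02137 mol (1:1 ratio)
mass of ZnO = 0.02137 × 81.38 = 1.739 g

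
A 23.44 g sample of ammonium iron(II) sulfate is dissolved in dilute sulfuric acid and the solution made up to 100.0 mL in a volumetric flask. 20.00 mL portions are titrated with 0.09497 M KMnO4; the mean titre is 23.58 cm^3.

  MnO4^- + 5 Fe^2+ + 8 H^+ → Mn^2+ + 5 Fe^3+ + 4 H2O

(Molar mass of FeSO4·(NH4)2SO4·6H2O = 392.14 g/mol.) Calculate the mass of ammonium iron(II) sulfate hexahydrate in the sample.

n(KMnO4) per titration = 0.02358 × 0.09497 = 2.239 × 10^-3 mol
From the 5:1 ratio, n(FeSO4·(NH4)2SO4·6H2O) in each aliquot = 5/1 × 2.239 × 10^-3 = 0.01120 mol
n(FeSO4·(NH4)2SO4·6H2O) in the whole flask = 0.01120 × 100.0/20.00 = 0.05598 mol
mass of FeSO4·(NH4)2SO4·6H2O = 0.05598 × 392.14 = 21.95 g

21.95 g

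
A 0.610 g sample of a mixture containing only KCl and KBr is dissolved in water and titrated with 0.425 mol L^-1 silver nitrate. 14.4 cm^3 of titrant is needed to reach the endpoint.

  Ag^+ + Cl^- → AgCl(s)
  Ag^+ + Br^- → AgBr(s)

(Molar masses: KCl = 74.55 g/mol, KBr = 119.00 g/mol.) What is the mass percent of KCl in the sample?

32.5 %

n(AgNO3) = 0.0144 × 0.425 = 6.12 × 10^-3 mol
Let x = n(KCl), y = n(KBr).
Titrant: 1x + 1y = 6.12 × 10^-3;  mass: 74.55x + 119.00y = 0.610
Solving, x = 2.66 × 10^-3 mol, y = 3.46 × 10^-3 mol
mass of KCl = 2.66 × 10^-3 × 74.55 = 0.198 g
% KCl = 0.198 / 0.610 × 100 = 32.5 %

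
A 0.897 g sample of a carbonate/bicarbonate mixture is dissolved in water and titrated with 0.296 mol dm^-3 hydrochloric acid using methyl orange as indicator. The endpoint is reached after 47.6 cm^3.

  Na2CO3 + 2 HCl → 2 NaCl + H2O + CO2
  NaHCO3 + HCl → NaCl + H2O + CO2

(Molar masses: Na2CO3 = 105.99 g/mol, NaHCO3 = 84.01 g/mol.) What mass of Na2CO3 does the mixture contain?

0.490 g

n(HCl) = 0.0476 × 0.296 = 0.0141 mol
Let x = n(Na2CO3), y = n(NaHCO3).
Titrant: 2x + 1y = 0.0141;  mass: 105.99x + 84.01y = 0.897
Solving, x = 4.62 × 10^-3 mol, y = 4.85 × 10^-3 mol
mass of Na2CO3 = 4.62 × 10^-3 × 105.99 = 0.490 g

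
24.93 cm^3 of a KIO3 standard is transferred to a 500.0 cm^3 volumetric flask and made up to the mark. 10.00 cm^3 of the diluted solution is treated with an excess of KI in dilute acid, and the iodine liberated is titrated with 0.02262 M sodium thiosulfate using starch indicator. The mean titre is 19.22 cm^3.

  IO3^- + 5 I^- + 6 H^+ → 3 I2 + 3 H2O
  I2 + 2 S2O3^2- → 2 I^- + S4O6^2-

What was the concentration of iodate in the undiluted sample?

0.1453 M

n(S2O3^2-) = 0.01922 × 0.02262 = 4.348 × 10^-4 mol
n(I2) = n(S2O3^2-)/2 = 2.174 × 10^-4 mol
From the 1:3 ratio, n(IO3^-) in the aliquot = 1/3 × 2.174 × 10^-4 = 7.246 × 10^-5 mol
[IO3^-]_dilute = 7.246 × 10^-5 / 0.01000 = 0.007246 mol/L
[IO3^-]_original = 0.007246 × 500.0/24.93 = 0.1453 mol/L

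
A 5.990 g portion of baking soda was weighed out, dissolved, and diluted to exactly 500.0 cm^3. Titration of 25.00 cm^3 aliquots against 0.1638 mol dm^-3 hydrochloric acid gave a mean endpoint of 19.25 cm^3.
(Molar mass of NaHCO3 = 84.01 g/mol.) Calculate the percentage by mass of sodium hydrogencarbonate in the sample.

88.45 %

NaHCO3 + HCl → NaCl + H2O + CO2
n(HCl) per titration = 0.01925 × 0.1638 = 3.153 × 10^-3 mol
n(NaHCO3) in each aliquot = 3.153 × 10^-3 mol (1:1 ratio)
n(NaHCO3) in the whole flask = 3.153 × 10^-3 × 500.0/25.00 = 0.06306 mol
mass of NaHCO3 = 0.06306 × 84.01 = 5.298 g
% NaHCO3 = 5.298 / 5.990 × 100 = 88.45 %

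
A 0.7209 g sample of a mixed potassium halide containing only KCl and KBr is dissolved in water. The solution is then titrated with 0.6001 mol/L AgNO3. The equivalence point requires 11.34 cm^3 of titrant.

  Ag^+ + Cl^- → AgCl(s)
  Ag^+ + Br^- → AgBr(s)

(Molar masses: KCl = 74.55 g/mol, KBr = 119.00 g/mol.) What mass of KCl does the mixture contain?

0.1491 g

n(AgNO3) = 0.01134 × 0.6001 = 6.805 × 10^-3 mol
Let x = n(KCl), y = n(KBr).
Titrant: 1x + 1y = 6.805 × 10^-3;  mass: 74.55x + 119.00y = 0.7209
Solving, x = 2.000 × 10^-3 mol, y = 4.805 × 10^-3 mol
mass of KCl = 2.000 × 10^-3 × 74.55 = 0.1491 g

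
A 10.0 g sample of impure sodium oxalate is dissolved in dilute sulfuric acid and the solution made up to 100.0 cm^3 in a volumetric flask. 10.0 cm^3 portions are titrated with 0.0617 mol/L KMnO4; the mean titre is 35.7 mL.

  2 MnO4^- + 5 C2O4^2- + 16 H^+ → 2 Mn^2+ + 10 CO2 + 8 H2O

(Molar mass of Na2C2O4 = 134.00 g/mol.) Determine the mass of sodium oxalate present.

n(KMnO4) per titration = 0.0357 × 0.0617 = 2.20 × 10^-3 mol
From the 5:2 ratio, n(Na2C2O4) in each aliquot = 5/2 × 2.20 × 10^-3 = 5.51 × 10^-3 mol
n(Na2C2O4) in the whole flask = 5.51 × 10^-3 × 100.0/10.0 = 0.0551 mol
mass of Na2C2O4 = 0.0551 × 134.00 = 7.38 g

7.38 g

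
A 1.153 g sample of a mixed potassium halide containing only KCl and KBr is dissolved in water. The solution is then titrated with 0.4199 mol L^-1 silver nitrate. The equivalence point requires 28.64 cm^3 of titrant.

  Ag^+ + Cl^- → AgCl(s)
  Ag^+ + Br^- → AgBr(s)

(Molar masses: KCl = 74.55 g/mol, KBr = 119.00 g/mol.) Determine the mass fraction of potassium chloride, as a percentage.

n(AgNO3) = 0.02864 × 0.4199 = 0.01203 mol
Let x = n(KCl), y = n(KBr).
Titrant: 1x + 1y = 0.01203;  mass: 74.55x + 119.00y = 1.153
Solving, x = 6.256 × 10^-3 mol, y = 5.770 × 10^-3 mol
mass of KCl = 6.256 × 10^-3 × 74.55 = 0.4664 g
% KCl = 0.4664 / 1.153 × 100 = 40.45 %

40.45 %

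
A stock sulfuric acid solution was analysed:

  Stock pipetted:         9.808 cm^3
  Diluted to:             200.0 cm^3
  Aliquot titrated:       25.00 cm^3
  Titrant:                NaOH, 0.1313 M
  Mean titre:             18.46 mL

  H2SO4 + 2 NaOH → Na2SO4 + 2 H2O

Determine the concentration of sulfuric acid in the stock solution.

n(NaOH) = 0.01846 × 0.1313 = 2.424 × 10^-3 mol
From the 1:2 ratio, n(H2SO4) in the aliquot = 1/2 × 2.424 × 10^-3 = 1.212 × 10^-3 mol
[H2SO4]_dilute = 1.212 × 10^-3 / 0.02500 = 0.04848 mol/L
Dilution factor = 200.0 / 9.808 = 20.39
[H2SO4]_stock = 0.04848 × 20.39 = 0.9885 mol/L

0.9885 M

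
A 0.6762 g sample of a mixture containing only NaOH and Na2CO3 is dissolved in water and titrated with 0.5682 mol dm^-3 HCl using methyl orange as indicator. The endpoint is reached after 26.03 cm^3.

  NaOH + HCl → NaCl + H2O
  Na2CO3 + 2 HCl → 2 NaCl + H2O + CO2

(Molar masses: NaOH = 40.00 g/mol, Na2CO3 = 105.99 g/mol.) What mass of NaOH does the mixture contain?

n(HCl) = 0.02603 × 0.5682 = 0.01479 mol
Let x = n(NaOH), y = n(Na2CO3).
Titrant: 1x + 2y = 0.01479;  mass: 40.00x + 105.99y = 0.6762
Solving, x = 8.281 × 10^-3 mol, y = 3.255 × 10^-3 mol
mass of NaOH = 8.281 × 10^-3 × 40.00 = 0.3312 g

0.3312 g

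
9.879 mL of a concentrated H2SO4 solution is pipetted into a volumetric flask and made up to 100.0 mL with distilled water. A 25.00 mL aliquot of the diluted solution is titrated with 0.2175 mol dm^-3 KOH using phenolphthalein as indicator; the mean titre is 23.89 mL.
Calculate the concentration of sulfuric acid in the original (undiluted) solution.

1.052 mol/L

H2SO4 + 2 KOH → K2SO4 + 2 H2O
n(KOH) = 0.02389 × 0.2175 = 5.196 × 10^-3 mol
From the 1:2 ratio, n(H2SO4) in the aliquot = 1/2 × 5.196 × 10^-3 = 2.598 × 10^-3 mol
[H2SO4]_dilute = 2.598 × 10^-3 / 0.02500 = 0.1039 mol/L
Dilution factor = 100.0 / 9.879 = 10.12
[H2SO4]_stock = 0.1039 × 10.12 = 1.052 mol/L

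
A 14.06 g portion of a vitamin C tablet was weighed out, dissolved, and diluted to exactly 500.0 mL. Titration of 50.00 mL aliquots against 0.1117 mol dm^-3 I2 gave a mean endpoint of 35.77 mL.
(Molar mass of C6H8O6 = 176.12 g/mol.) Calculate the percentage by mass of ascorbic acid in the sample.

C6H8O6 + I2 → C6H6O6 + 2 HI
n(I2) per titration = 0.03577 × 0.1117 = 3.996 × 10^-3 mol
n(C6H8O6) in each aliquot = 3.996 × 10^-3 mol (1:1 ratio)
n(C6H8O6) in the whole flask = 3.996 × 10^-3 × 500.0/50.00 = 0.03996 mol
mass of C6H8O6 = 0.03996 × 176.12 = 7.037 g
% C6H8O6 = 7.037 / 14.06 × 100 = 50.05 %

50.05 %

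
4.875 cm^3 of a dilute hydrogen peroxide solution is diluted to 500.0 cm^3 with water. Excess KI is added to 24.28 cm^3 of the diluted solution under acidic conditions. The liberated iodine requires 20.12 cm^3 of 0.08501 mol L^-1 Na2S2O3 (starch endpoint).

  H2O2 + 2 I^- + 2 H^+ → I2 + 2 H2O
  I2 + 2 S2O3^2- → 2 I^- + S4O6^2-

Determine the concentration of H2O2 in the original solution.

n(S2O3^2-) = 0.02012 × 0.08501 = 1.710 × 10^-3 mol
n(I2) = n(S2O3^2-)/2 = 8.552 × 10^-4 mol
n(H2O2) in the aliquot = 8.552 × 10^-4 mol (1:1 ratio)
[H2O2]_dilute = 8.552 × 10^-4 / 0.02428 = 0.03522 mol/L
[H2O2]_original = 0.03522 × 500.0/4.875 = 3.613 mol/L

3.613 mol/L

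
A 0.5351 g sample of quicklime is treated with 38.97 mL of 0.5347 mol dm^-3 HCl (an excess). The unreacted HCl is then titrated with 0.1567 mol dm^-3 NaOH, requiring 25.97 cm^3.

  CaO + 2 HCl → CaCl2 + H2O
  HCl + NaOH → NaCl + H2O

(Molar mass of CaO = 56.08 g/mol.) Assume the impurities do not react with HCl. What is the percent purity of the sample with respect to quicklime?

87.87 %

n(HCl) added = 0.03897 × 0.5347 = 0.02084 mol
n(NaOH) used in back-titration = 0.02597 × 0.1567 = 4.069 × 10^-3 mol
n(HCl) left over = 4.069 × 10^-3 mol (1:1 ratio)
n(HCl) consumed by analyte = 0.02084 − 4.069 × 10^-3 = 0.01677 mol
From the 1:2 ratio, n(CaO) = 1/2 × 0.01677 = 8.384 × 10^-3 mol
mass of CaO = 8.384 × 10^-3 × 56.08 = 0.4702 g
% CaO = 0.4702 / 0.5351 × 100 = 87.87 %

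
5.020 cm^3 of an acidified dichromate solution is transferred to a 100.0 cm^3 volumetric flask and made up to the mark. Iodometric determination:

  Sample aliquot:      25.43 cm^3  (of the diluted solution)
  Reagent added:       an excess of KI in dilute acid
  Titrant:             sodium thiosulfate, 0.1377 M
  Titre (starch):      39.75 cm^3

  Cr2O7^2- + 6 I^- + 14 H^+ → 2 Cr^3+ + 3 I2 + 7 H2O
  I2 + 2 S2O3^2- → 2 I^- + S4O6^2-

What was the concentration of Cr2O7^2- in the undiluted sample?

n(S2O3^2-) = 0.03975 × 0.1377 = 5.474 × 10^-3 mol
n(I2) = n(S2O3^2-)/2 = 2.737 × 10^-3 mol
From the 1:3 ratio, n(Cr2O7^2-) in the aliquot = 1/3 × 2.737 × 10^-3 = 9.123 × 10^-4 mol
[Cr2O7^2-]_dilute = 9.123 × 10^-4 / 0.02543 = 0.03587 mol/L
[Cr2O7^2-]_original = 0.03587 × 100.0/5.020 = 0.7146 mol/L

0.7146 M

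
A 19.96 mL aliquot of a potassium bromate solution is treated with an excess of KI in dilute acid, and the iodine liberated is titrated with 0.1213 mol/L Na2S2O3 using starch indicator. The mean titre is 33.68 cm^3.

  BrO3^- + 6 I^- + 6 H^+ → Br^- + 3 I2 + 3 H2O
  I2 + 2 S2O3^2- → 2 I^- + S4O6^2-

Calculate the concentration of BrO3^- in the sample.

n(S2O3^2-) = 0.03368 × 0.1213 = 4.085 × 10^-3 mol
n(I2) = n(S2O3^2-)/2 = 2.043 × 10^-3 mol
From the 1:3 ratio, n(BrO3^-) in the aliquot = 1/3 × 2.043 × 10^-3 = 6.809 × 10^-4 mol
[BrO3^-] = 6.809 × 10^-4 / 0.01996 = 0.03411 mol/L

0.03411 mol/L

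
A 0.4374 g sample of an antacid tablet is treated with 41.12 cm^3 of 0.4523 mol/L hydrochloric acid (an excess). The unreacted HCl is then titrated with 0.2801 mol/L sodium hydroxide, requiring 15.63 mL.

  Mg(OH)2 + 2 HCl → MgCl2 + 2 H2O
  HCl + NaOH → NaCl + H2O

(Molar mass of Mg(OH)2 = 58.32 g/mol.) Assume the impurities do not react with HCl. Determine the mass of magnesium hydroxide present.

0.4147 g

n(HCl) added = 0.04112 × 0.4523 = 0.01860 mol
n(NaOH) used in back-titration = 0.01563 × 0.2801 = 4.378 × 10^-3 mol
n(HCl) left over = 4.378 × 10^-3 mol (1:1 ratio)
n(HCl) consumed by analyte = 0.01860 − 4.378 × 10^-3 = 0.01422 mol
From the 1:2 ratio, n(Mg(OH)2) = 1/2 × 0.01422 = 7.110 × 10^-3 mol
mass of Mg(OH)2 = 7.110 × 10^-3 × 58.32 = 0.4147 g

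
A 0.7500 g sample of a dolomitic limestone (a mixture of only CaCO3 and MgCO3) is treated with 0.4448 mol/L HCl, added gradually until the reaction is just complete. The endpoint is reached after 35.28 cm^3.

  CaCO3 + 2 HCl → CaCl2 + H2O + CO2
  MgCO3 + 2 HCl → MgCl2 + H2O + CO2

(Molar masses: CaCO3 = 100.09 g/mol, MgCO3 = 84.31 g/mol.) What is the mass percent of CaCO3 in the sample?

n(HCl) = 0.03528 × 0.4448 = 0.01569 mol
Let x = n(CaCO3), y = n(MgCO3).
Titrant: 2x + 2y = 0.01569;  mass: 100.09x + 84.31y = 0.7500
Solving, x = 5.607 × 10^-3 mol, y = 2.239 × 10^-3 mol
mass of CaCO3 = 5.607 × 10^-3 × 100.09 = 0.5612 g
% CaCO3 = 0.5612 / 0.7500 × 100 = 74.83 %

74.83 %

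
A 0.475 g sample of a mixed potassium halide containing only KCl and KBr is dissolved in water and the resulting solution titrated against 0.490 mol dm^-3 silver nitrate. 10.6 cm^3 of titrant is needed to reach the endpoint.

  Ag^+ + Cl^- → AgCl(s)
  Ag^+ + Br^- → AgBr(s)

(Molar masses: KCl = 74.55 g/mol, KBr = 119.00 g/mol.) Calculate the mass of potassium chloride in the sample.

0.240 g

n(AgNO3) = 0.0106 × 0.490 = 5.19 × 10^-3 mol
Let x = n(KCl), y = n(KBr).
Titrant: 1x + 1y = 5.19 × 10^-3;  mass: 74.55x + 119.00y = 0.475
Solving, x = 3.22 × 10^-3 mol, y = 1.97 × 10^-3 mol
mass of KCl = 3.22 × 10^-3 × 74.55 = 0.240 g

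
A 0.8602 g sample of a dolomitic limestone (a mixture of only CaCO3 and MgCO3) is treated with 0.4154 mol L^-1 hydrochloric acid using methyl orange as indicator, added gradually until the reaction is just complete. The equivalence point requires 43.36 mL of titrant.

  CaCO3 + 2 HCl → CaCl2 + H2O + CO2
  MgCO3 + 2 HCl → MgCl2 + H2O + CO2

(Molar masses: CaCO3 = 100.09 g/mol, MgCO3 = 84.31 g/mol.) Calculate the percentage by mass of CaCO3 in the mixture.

n(HCl) = 0.04336 × 0.4154 = 0.01801 mol
Let x = n(CaCO3), y = n(MgCO3).
Titrant: 2x + 2y = 0.01801;  mass: 100.09x + 84.31y = 0.8602
Solving, x = 6.395 × 10^-3 mol, y = 2.611 × 10^-3 mol
mass of CaCO3 = 6.395 × 10^-3 × 100.09 = 0.6401 g
% CaCO3 = 0.6401 / 0.8602 × 100 = 74.41 %

74.41 %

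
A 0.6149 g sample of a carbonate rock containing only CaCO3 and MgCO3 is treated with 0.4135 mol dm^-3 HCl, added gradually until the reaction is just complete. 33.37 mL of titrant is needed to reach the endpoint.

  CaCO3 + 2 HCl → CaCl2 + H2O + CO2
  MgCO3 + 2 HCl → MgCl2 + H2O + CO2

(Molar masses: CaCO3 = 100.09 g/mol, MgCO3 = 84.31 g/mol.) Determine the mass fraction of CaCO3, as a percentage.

34.27 %

n(HCl) = 0.03337 × 0.4135 = 0.01380 mol
Let x = n(CaCO3), y = n(MgCO3).
Titrant: 2x + 2y = 0.01380;  mass: 100.09x + 84.31y = 0.6149
Solving, x = 2.105 × 10^-3 mol, y = 4.794 × 10^-3 mol
mass of CaCO3 = 2.105 × 10^-3 × 100.09 = 0.2107 g
% CaCO3 = 0.2107 / 0.6149 × 100 = 34.27 %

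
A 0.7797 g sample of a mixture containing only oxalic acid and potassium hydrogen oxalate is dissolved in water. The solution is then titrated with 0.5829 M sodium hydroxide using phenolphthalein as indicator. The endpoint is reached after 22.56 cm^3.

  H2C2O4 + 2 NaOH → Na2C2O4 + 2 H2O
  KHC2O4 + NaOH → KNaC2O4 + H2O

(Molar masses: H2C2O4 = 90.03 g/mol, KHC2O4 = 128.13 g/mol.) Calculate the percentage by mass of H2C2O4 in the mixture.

n(NaOH) = 0.02256 × 0.5829 = 0.01315 mol
Let x = n(H2C2O4), y = n(KHC2O4).
Titrant: 2x + 1y = 0.01315;  mass: 90.03x + 128.13y = 0.7797
Solving, x = 5.446 × 10^-3 mol, y = 2.259 × 10^-3 mol
mass of H2C2O4 = 5.446 × 10^-3 × 90.03 = 0.4903 g
% H2C2O4 = 0.4903 / 0.7797 × 100 = 62.88 %

62.88 %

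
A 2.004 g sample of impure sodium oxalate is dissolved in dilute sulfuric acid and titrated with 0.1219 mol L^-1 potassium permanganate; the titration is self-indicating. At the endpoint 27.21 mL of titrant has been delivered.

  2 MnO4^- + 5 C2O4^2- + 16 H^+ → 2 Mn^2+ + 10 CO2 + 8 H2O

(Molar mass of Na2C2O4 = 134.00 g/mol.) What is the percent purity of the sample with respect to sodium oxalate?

55.45 %

n(KMnO4) = 0.02721 L × 0.1219 mol/L = 3.317 × 10^-3 mol
From the 5:2 ratio, n(Na2C2O4) = 5/2 × 3.317 × 10^-3 = 8.292 × 10^-3 mol
mass of Na2C2O4 = 8.292 × 10^-3 × 134.00 g/mol = 1.111 g
% Na2C2O4 = 1.111 / 2.004 × 100 = 55.45 %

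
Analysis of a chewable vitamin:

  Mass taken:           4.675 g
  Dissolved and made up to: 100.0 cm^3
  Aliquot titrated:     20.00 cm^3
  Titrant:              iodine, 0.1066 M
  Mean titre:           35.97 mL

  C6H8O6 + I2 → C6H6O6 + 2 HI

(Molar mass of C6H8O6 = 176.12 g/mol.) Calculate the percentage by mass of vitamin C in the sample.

n(I2) per titration = 0.03597 × 0.1066 = 3.834 × 10^-3 mol
n(C6H8O6) in each aliquot = 3.834 × 10^-3 mol (1:1 ratio)
n(C6H8O6) in the whole flask = 3.834 × 10^-3 × 100.0/20.00 = 0.01917 mol
mass of C6H8O6 = 0.01917 × 176.12 = 3.377 g
% C6H8O6 = 3.377 / 4.675 × 100 = 72.23 %

72.23 %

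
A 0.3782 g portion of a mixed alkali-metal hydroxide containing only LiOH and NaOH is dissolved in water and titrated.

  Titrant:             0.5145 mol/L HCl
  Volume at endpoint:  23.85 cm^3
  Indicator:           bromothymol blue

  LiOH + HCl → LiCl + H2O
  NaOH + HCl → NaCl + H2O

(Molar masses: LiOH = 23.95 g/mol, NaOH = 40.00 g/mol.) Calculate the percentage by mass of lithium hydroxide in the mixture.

44.44 %

n(HCl) = 0.02385 × 0.5145 = 0.01227 mol
Let x = n(LiOH), y = n(NaOH).
Titrant: 1x + 1y = 0.01227;  mass: 23.95x + 40.00y = 0.3782
Solving, x = 7.018 × 10^-3 mol, y = 5.253 × 10^-3 mol
mass of LiOH = 7.018 × 10^-3 × 23.95 = 0.1681 g
% LiOH = 0.1681 / 0.3782 × 100 = 44.44 %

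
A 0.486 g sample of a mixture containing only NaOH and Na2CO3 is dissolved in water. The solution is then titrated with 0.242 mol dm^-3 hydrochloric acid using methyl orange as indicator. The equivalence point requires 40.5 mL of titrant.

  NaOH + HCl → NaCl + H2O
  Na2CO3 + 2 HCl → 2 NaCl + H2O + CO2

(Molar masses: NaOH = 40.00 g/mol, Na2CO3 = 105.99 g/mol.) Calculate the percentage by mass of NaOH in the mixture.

21.2 %

n(HCl) = 0.0405 × 0.242 = 9.80 × 10^-3 mol
Let x = n(NaOH), y = n(Na2CO3).
Titrant: 1x + 2y = 9.80 × 10^-3;  mass: 40.00x + 105.99y = 0.486
Solving, x = 2.57 × 10^-3 mol, y = 3.62 × 10^-3 mol
mass of NaOH = 2.57 × 10^-3 × 40.00 = 0.103 g
% NaOH = 0.103 / 0.486 × 100 = 21.2 %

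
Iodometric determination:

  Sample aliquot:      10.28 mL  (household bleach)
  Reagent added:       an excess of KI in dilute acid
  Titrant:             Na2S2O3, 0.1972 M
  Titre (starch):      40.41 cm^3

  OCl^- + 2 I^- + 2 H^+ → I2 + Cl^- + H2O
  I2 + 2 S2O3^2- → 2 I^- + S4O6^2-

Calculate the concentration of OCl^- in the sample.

n(S2O3^2-) = 0.04041 × 0.1972 = 7.969 × 10^-3 mol
n(I2) = n(S2O3^2-)/2 = 3.984 × 10^-3 mol
n(OCl^-) in the aliquot = 3.984 × 10^-3 mol (1:1 ratio)
[OCl^-] = 3.984 × 10^-3 / 0.01028 = 0.3876 mol/L

0.3876 M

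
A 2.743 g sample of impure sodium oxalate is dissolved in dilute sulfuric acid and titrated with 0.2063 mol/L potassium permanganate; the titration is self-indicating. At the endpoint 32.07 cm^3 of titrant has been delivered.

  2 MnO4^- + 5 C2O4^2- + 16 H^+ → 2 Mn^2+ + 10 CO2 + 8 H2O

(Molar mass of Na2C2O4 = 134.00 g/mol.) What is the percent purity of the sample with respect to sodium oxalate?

n(KMnO4) = 0.03207 L × 0.2063 mol/L = 6.616 × 10^-3 mol
From the 5:2 ratio, n(Na2C2O4) = 5/2 × 6.616 × 10^-3 = 0.01654 mol
mass of Na2C2O4 = 0.01654 × 134.00 g/mol = 2.216 g
% Na2C2O4 = 2.216 / 2.743 × 100 = 80.80 %

80.80 %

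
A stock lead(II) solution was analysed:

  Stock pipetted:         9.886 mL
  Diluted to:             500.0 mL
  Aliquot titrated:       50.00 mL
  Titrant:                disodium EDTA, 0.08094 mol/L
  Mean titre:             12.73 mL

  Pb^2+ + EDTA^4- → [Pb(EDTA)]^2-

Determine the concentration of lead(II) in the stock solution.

n(EDTA) = 0.01273 × 0.08094 = 1.030 × 10^-3 mol
n(Pb2+) in the aliquot = 1.030 × 10^-3 mol (1:1 ratio)
[Pb2+]_dilute = 1.030 × 10^-3 / 0.05000 = 0.02061 mol/L
Dilution factor = 500.0 / 9.886 = 50.58
[Pb2+]_stock = 0.02061 × 50.58 = 1.042 mol/L

1.042 mol/L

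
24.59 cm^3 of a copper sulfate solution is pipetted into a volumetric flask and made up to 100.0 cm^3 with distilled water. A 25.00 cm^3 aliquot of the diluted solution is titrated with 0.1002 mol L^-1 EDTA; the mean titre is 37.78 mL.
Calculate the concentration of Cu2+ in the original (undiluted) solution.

Cu^2+ + EDTA^4- → [Cu(EDTA)]^2-
n(EDTA) = 0.03778 × 0.1002 = 3.786 × 10^-3 mol
n(Cu2+) in the aliquot = 3.786 × 10^-3 mol (1:1 ratio)
[Cu2+]_dilute = 3.786 × 10^-3 / 0.02500 = 0.1514 mol/L
Dilution factor = 100.0 / 24.59 = 4.067
[Cu2+]_stock = 0.1514 × 4.067 = 0.6158 mol/L

0.6158 mol/L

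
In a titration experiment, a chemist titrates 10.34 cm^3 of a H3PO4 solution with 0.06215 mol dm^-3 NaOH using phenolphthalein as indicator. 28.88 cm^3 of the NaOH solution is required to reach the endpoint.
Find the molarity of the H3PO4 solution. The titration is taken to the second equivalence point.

0.08679 mol/L

H3PO4 + 2 NaOH → Na2HPO4 + 2 H2O
n(NaOH) = 0.02888 L × 0.06215 mol/L = 1.795 × 10^-3 mol
From the 1:2 mole ratio, n(H3PO4) = 1/2 × 1.795 × 10^-3 = 8.974 × 10^-4 mol
[H3PO4] = 8.974 × 10^-4 mol / 0.01034 L = 0.08679 mol/L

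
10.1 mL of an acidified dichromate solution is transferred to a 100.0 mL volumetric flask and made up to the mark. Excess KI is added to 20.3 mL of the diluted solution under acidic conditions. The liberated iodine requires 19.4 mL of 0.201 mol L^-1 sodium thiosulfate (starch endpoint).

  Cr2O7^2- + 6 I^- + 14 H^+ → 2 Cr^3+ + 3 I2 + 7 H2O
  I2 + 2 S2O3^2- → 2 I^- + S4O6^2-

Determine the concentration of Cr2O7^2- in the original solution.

0.317 mol/L

n(S2O3^2-) = 0.0194 × 0.201 = 3.90 × 10^-3 mol
n(I2) = n(S2O3^2-)/2 = 1.95 × 10^-3 mol
From the 1:3 ratio, n(Cr2O7^2-) in the aliquot = 1/3 × 1.95 × 10^-3 = 6.50 × 10^-4 mol
[Cr2O7^2-]_dilute = 6.50 × 10^-4 / 0.0203 = 0.0320 mol/L
[Cr2O7^2-]_original = 0.0320 × 100.0/10.1 = 0.317 mol/L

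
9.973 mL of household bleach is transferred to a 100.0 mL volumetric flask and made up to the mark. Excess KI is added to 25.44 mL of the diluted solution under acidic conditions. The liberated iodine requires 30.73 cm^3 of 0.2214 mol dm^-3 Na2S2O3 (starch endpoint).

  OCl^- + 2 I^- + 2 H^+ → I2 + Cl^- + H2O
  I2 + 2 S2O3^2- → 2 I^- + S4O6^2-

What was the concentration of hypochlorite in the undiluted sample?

n(S2O3^2-) = 0.03073 × 0.2214 = 6.804 × 10^-3 mol
n(I2) = n(S2O3^2-)/2 = 3.402 × 10^-3 mol
n(OCl^-) in the aliquot = 3.402 × 10^-3 mol (1:1 ratio)
[OCl^-]_dilute = 3.402 × 10^-3 / 0.02544 = 0.1337 mol/L
[OCl^-]_original = 0.1337 × 100.0/9.973 = 1.341 mol/L

1.341 mol/L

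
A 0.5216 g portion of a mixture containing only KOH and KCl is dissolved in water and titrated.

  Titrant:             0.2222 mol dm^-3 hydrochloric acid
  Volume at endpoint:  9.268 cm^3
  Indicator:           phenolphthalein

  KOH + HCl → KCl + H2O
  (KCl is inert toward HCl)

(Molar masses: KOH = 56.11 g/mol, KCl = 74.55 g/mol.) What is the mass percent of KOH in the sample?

n(HCl) = 0.009268 × 0.2222 = 2.059 × 10^-3 mol
Let x = n(KOH), y = n(KCl).
Titrant: 1x = 2.059 × 10^-3;  mass: 56.11x + 74.55y = 0.5216
Solving, x = 2.059 × 10^-3 mol, y = 5.447 × 10^-3 mol
mass of KOH = 2.059 × 10^-3 × 56.11 = 0.1156 g
% KOH = 0.1156 / 0.5216 × 100 = 22.15 %

22.15 %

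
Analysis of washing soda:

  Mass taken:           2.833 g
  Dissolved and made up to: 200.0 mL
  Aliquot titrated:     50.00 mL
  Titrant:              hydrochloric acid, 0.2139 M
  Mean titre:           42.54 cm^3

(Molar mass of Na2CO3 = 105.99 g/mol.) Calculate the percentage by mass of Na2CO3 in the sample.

Na2CO3 + 2 HCl → 2 NaCl + H2O + CO2
n(HCl) per titration = 0.04254 × 0.2139 = 9.099 × 10^-3 mol
From the 1:2 ratio, n(Na2CO3) in each aliquot = 1/2 × 9.099 × 10^-3 = 4.550 × 10^-3 mol
n(Na2CO3) in the whole flask = 4.550 × 10^-3 × 200.0/50.00 = 0.01820 mol
mass of Na2CO3 = 0.01820 × 105.99 = 1.929 g
% Na2CO3 = 1.929 / 2.833 × 100 = 68.09 %

68.09 %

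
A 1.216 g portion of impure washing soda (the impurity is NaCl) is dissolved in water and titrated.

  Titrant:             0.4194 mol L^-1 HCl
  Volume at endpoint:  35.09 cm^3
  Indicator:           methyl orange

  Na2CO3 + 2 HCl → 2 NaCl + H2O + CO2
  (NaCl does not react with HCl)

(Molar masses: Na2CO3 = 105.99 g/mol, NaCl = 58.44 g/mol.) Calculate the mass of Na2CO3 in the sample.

n(HCl) = 0.03509 × 0.4194 = 0.01472 mol
Let x = n(Na2CO3), y = n(NaCl).
Titrant: 2x = 0.01472;  mass: 105.99x + 58.44y = 1.216
Solving, x = 7.358 × 10^-3 mol, y = 7.462 × 10^-3 mol
mass of Na2CO3 = 7.358 × 10^-3 × 105.99 = 0.7799 g

0.7799 g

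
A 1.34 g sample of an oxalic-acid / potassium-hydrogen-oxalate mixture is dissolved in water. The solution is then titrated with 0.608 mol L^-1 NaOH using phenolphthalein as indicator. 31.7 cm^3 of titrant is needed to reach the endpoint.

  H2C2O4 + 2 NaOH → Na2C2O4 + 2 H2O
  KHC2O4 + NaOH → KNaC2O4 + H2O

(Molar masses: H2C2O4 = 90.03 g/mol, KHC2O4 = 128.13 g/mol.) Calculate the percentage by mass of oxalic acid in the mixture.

45.7 %

n(NaOH) = 0.0317 × 0.608 = 0.0193 mol
Let x = n(H2C2O4), y = n(KHC2O4).
Titrant: 2x + 1y = 0.0193;  mass: 90.03x + 128.13y = 1.34
Solving, x = 6.79 × 10^-3 mol, y = 5.68 × 10^-3 mol
mass of H2C2O4 = 6.79 × 10^-3 × 90.03 = 0.612 g
% H2C2O4 = 0.612 / 1.34 × 100 = 45.7 %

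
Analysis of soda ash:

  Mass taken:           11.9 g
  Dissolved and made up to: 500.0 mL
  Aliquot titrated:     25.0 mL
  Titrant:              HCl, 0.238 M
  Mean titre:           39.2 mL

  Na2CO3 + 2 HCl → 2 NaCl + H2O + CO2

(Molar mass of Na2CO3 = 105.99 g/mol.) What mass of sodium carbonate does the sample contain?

9.89 g

n(HCl) per titration = 0.0392 × 0.238 = 9.33 × 10^-3 mol
From the 1:2 ratio, n(Na2CO3) in each aliquot = 1/2 × 9.33 × 10^-3 = 4.66 × 10^-3 mol
n(Na2CO3) in the whole flask = 4.66 × 10^-3 × 500.0/25.0 = 0.0933 mol
mass of Na2CO3 = 0.0933 × 105.99 = 9.89 g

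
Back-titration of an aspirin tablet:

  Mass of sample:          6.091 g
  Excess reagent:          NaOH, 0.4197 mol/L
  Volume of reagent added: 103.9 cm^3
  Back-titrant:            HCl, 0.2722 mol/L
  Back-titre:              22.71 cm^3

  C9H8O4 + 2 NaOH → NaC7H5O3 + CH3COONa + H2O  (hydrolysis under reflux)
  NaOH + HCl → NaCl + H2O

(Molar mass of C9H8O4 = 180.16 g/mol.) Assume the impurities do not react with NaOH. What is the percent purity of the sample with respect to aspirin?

n(NaOH) added = 0.1039 × 0.4197 = 0.04361 mol
n(HCl) used in back-titration = 0.02271 × 0.2722 = 6.182 × 10^-3 mol
n(NaOH) left over = 6.182 × 10^-3 mol (1:1 ratio)
n(NaOH) consumed by analyte = 0.04361 − 6.182 × 10^-3 = 0.03743 mol
From the 1:2 ratio, n(C9H8O4) = 1/2 × 0.03743 = 0.01871 mol
mass of C9H8O4 = 0.01871 × 180.16 = 3.371 g
% C9H8O4 = 3.371 / 6.091 × 100 = 55.35 %

55.35 %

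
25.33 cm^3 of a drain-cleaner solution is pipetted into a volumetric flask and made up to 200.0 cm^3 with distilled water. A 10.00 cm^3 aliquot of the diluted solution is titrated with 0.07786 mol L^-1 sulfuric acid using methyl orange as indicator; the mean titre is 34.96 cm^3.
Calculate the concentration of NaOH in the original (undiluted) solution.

2 NaOH + H2SO4 → Na2SO4 + 2 H2O
n(H2SO4) = 0.03496 × 0.07786 = 2.722 × 10^-3 mol
From the 2:1 ratio, n(NaOH) in the aliquot = 2/1 × 2.722 × 10^-3 = 5.444 × 10^-3 mol
[NaOH]_dilute = 5.444 × 10^-3 / 0.01000 = 0.5444 mol/L
Dilution factor = 200.0 / 25.33 = 7.896
[NaOH]_stock = 0.5444 × 7.896 = 4.298 mol/L

4.298 mol/L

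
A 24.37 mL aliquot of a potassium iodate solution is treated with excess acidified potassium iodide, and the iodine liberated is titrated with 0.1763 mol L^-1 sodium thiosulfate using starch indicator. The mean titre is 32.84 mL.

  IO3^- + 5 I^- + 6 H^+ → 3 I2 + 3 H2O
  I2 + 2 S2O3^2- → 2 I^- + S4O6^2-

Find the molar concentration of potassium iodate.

n(S2O3^2-) = 0.03284 × 0.1763 = 5.790 × 10^-3 mol
n(I2) = n(S2O3^2-)/2 = 2.895 × 10^-3 mol
From the 1:3 ratio, n(IO3^-) in the aliquot = 1/3 × 2.895 × 10^-3 = 9.649 × 10^-4 mol
[IO3^-] = 9.649 × 10^-4 / 0.02437 = 0.03960 mol/L

0.03960 mol/L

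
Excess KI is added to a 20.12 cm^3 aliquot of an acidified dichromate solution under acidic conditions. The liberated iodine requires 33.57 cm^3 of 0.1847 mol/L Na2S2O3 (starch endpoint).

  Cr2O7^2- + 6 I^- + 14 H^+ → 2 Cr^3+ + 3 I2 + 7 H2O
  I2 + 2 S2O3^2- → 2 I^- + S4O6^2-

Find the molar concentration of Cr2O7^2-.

n(S2O3^2-) = 0.03357 × 0.1847 = 6.200 × 10^-3 mol
n(I2) = n(S2O3^2-)/2 = 3.100 × 10^-3 mol
From the 1:3 ratio, n(Cr2O7^2-) in the aliquot = 1/3 × 3.100 × 10^-3 = 1.033 × 10^-3 mol
[Cr2O7^2-] = 1.033 × 10^-3 / 0.02012 = 0.05136 mol/L

0.05136 mol/L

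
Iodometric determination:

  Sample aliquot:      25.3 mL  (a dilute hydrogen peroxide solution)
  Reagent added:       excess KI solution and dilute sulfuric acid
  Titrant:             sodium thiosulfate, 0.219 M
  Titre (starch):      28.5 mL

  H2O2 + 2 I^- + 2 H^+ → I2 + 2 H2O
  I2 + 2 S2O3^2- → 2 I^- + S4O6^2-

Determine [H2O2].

0.123 M

n(S2O3^2-) = 0.0285 × 0.219 = 6.24 × 10^-3 mol
n(I2) = n(S2O3^2-)/2 = 3.12 × 10^-3 mol
n(H2O2) in the aliquot = 3.12 × 10^-3 mol (1:1 ratio)
[H2O2] = 3.12 × 10^-3 / 0.0253 = 0.123 mol/L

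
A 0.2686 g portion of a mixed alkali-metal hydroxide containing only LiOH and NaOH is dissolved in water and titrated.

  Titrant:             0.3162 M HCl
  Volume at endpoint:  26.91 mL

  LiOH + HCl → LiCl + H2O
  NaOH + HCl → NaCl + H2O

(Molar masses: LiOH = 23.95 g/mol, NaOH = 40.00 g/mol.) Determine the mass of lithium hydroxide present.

0.1071 g

n(HCl) = 0.02691 × 0.3162 = 8.509 × 10^-3 mol
Let x = n(LiOH), y = n(NaOH).
Titrant: 1x + 1y = 8.509 × 10^-3;  mass: 23.95x + 40.00y = 0.2686
Solving, x = 4.471 × 10^-3 mol, y = 4.038 × 10^-3 mol
mass of LiOH = 4.471 × 10^-3 × 23.95 = 0.1071 g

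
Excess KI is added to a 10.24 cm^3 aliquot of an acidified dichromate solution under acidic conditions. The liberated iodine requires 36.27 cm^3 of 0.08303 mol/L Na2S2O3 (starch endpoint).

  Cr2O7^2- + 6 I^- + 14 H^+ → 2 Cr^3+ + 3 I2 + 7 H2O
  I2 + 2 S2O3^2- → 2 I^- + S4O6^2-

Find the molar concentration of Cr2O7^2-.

0.04902 mol/L

n(S2O3^2-) = 0.03627 × 0.08303 = 3.011 × 10^-3 mol
n(I2) = n(S2O3^2-)/2 = 1.506 × 10^-3 mol
From the 1:3 ratio, n(Cr2O7^2-) in the aliquot = 1/3 × 1.506 × 10^-3 = 5.019 × 10^-4 mol
[Cr2O7^2-] = 5.019 × 10^-4 / 0.01024 = 0.04902 mol/L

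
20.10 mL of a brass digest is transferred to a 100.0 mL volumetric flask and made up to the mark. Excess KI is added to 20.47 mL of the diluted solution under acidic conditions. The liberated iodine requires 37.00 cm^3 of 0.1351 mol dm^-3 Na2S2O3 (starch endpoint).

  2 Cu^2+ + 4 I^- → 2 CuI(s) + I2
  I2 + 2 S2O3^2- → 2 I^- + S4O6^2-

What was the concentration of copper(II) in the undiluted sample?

n(S2O3^2-) = 0.03700 × 0.1351 = 4.999 × 10^-3 mol
n(I2) = n(S2O3^2-)/2 = 2.499 × 10^-3 mol
From the 2:1 ratio, n(Cu2+) in the aliquot = 2/1 × 2.499 × 10^-3 = 4.999 × 10^-3 mol
[Cu2+]_dilute = 4.999 × 10^-3 / 0.02047 = 0.2442 mol/L
[Cu2+]_original = 0.2442 × 100.0/20.10 = 1.215 mol/L

1.215 mol/L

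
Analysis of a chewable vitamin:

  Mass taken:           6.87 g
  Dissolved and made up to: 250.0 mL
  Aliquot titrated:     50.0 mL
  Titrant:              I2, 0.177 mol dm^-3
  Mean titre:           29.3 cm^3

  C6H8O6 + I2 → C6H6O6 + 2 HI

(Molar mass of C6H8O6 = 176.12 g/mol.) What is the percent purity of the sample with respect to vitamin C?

n(I2) per titration = 0.0293 × 0.177 = 5.19 × 10^-3 mol
n(C6H8O6) in each aliquot = 5.19 × 10^-3 mol (1:1 ratio)
n(C6H8O6) in the whole flask = 5.19 × 10^-3 × 250.0/50.0 = 0.0259 mol
mass of C6H8O6 = 0.0259 × 176.12 = 4.57 g
% C6H8O6 = 4.57 / 6.87 × 100 = 66.5 %

66.5 %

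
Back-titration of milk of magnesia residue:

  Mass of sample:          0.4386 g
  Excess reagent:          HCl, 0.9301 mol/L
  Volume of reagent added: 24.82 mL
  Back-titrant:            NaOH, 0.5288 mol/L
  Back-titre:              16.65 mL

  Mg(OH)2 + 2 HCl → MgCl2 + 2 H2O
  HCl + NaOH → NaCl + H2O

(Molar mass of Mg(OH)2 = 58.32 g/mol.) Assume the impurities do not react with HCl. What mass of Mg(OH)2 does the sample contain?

0.4164 g

n(HCl) added = 0.02482 × 0.9301 = 0.02309 mol
n(NaOH) used in back-titration = 0.01665 × 0.5288 = 8.805 × 10^-3 mol
n(HCl) left over = 8.805 × 10^-3 mol (1:1 ratio)
n(HCl) consumed by analyte = 0.02309 − 8.805 × 10^-3 = 0.01428 mol
From the 1:2 ratio, n(Mg(OH)2) = 1/2 × 0.01428 = 7.140 × 10^-3 mol
mass of Mg(OH)2 = 7.140 × 10^-3 × 58.32 = 0.4164 g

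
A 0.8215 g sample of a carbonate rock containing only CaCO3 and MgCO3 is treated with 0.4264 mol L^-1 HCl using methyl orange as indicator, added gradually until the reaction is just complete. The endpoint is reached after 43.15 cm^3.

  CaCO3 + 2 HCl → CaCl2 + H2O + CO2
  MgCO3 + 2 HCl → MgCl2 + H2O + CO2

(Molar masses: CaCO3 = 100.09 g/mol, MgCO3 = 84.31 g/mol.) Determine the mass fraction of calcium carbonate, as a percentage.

35.43 %

n(HCl) = 0.04315 × 0.4264 = 0.01840 mol
Let x = n(CaCO3), y = n(MgCO3).
Titrant: 2x + 2y = 0.01840;  mass: 100.09x + 84.31y = 0.8215
Solving, x = 2.908 × 10^-3 mol, y = 6.292 × 10^-3 mol
mass of CaCO3 = 2.908 × 10^-3 × 100.09 = 0.2910 g
% CaCO3 = 0.2910 / 0.8215 × 100 = 35.43 %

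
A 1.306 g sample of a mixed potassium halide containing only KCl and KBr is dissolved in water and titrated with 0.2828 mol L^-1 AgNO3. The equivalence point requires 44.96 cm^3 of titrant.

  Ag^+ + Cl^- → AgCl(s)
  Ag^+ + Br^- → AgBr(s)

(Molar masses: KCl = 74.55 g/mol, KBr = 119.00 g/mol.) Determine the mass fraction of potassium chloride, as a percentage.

n(AgNO3) = 0.04496 × 0.2828 = 0.01271 mol
Let x = n(KCl), y = n(KBr).
Titrant: 1x + 1y = 0.01271;  mass: 74.55x + 119.00y = 1.306
Solving, x = 4.658 × 10^-3 mol, y = 8.057 × 10^-3 mol
mass of KCl = 4.658 × 10^-3 × 74.55 = 0.3473 g
% KCl = 0.3473 / 1.306 × 100 = 26.59 %

26.59 %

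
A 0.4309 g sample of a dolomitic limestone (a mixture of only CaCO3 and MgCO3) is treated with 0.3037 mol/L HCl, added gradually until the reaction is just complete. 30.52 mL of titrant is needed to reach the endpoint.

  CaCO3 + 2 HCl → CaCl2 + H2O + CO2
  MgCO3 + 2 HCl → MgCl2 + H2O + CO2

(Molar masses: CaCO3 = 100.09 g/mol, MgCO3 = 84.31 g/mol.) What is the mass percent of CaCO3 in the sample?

n(HCl) = 0.03052 × 0.3037 = 9.269 × 10^-3 mol
Let x = n(CaCO3), y = n(MgCO3).
Titrant: 2x + 2y = 9.269 × 10^-3;  mass: 100.09x + 84.31y = 0.4309
Solving, x = 2.546 × 10^-3 mol, y = 2.089 × 10^-3 mol
mass of CaCO3 = 2.546 × 10^-3 × 100.09 = 0.2548 g
% CaCO3 = 0.2548 / 0.4309 × 100 = 59.13 %

59.13 %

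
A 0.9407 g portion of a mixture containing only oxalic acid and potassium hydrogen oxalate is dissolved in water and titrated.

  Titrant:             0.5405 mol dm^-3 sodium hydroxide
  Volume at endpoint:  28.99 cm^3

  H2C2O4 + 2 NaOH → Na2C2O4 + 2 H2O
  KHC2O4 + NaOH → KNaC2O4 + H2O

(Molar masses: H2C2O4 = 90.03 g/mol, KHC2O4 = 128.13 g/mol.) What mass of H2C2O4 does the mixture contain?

n(NaOH) = 0.02899 × 0.5405 = 0.01567 mol
Let x = n(H2C2O4), y = n(KHC2O4).
Titrant: 2x + 1y = 0.01567;  mass: 90.03x + 128.13y = 0.9407
Solving, x = 6.419 × 10^-3 mol, y = 2.832 × 10^-3 mol
mass of H2C2O4 = 6.419 × 10^-3 × 90.03 = 0.5779 g

0.5779 g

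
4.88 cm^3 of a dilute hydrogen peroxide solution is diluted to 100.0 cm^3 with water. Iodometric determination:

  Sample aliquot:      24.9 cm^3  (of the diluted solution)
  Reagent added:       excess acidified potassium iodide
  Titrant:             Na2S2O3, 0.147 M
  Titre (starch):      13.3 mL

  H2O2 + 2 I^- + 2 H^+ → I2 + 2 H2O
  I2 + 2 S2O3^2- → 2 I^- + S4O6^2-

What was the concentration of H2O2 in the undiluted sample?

n(S2O3^2-) = 0.0133 × 0.147 = 1.96 × 10^-3 mol
n(I2) = n(S2O3^2-)/2 = 9.78 × 10^-4 mol
n(H2O2) in the aliquot = 9.78 × 10^-4 mol (1:1 ratio)
[H2O2]_dilute = 9.78 × 10^-4 / 0.0249 = 0.0393 mol/L
[H2O2]_original = 0.0393 × 100.0/4.88 = 0.804 mol/L

0.804 M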